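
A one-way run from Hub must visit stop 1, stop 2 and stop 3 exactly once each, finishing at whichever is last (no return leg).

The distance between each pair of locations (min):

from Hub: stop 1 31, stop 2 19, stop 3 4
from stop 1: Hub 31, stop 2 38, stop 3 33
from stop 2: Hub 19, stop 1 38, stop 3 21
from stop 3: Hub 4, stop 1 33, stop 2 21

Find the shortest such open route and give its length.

63 min — the minimum one-way total.

There are 3! = 6 possible orderings.
Hub→stop 1→stop 2→stop 3: 31+38+21 = 90
Hub→stop 1→stop 3→stop 2: 31+33+21 = 85
Hub→stop 2→stop 1→stop 3: 19+38+33 = 90
Hub→stop 2→stop 3→stop 1: 19+21+33 = 73
Hub→stop 3→stop 1→stop 2: 4+33+38 = 75
Hub→stop 3→stop 2→stop 1: 4+21+38 = 63
The minimum is 63.
One shortest path: Hub → stop 3 → stop 2 → stop 1.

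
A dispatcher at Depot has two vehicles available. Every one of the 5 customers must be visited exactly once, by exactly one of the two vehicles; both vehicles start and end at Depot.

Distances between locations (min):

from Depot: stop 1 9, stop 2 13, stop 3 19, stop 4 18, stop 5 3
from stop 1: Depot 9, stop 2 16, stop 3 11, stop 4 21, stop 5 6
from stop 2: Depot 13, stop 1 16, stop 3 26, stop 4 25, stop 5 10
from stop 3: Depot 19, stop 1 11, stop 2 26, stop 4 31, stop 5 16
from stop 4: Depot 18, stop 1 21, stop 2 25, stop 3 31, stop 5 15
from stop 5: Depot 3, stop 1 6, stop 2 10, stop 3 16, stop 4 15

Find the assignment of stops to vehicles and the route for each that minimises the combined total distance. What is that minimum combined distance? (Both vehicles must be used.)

There are 2^4 − 1 = 15 ways to divide the 5 stops into two non-empty groups. For each, the best each vehicle can do is its own shortest tour through its group:
  {stop 1} + {stop 2, stop 3, stop 4, stop 5}: 18 + 88 = 106
  {stop 2} + {stop 1, stop 3, stop 4, stop 5}: 26 + 69 = 95
  {stop 1, stop 2} + {stop 3, stop 4, stop 5}: 38 + 68 = 106
  {stop 3} + {stop 1, stop 2, stop 4, stop 5}: 38 + 68 = 106
  {stop 1, stop 3} + {stop 2, stop 4, stop 5}: 39 + 56 = 95
  {stop 2, stop 3} + {stop 1, stop 4, stop 5}: 58 + 48 = 106
  … (15 splits in total)
Best: vehicle 1 Depot → stop 2 → Depot = 26; vehicle 2 Depot → stop 1 → stop 3 → stop 4 → stop 5 → Depot = 69; combined 95.

95 min — the smallest possible combined total.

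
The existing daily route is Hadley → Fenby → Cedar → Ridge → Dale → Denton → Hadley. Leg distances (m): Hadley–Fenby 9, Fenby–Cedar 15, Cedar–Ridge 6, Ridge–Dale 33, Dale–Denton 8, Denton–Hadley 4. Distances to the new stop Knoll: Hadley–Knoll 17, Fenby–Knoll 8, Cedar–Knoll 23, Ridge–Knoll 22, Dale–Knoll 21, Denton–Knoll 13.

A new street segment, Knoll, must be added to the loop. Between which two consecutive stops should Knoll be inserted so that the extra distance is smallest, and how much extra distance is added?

Insertion cost between consecutive stops i–j is d(i,Knoll) + d(Knoll,j) − d(i,j):
  between Hadley and Fenby: 17 + 8 − 9 = 16
  between Fenby and Cedar: 8 + 23 − 15 = 16
  between Cedar and Ridge: 23 + 22 − 6 = 39
  between Ridge and Dale: 22 + 21 − 33 = 10
  between Dale and Denton: 21 + 13 − 8 = 26
  between Denton and Hadley: 13 + 17 − 4 = 26
Cheapest insertion is between Ridge and Dale, adding 10.
New total = 75 + 10 = 85.

Adding 10 m by placing Knoll on the Ridge–Dale leg.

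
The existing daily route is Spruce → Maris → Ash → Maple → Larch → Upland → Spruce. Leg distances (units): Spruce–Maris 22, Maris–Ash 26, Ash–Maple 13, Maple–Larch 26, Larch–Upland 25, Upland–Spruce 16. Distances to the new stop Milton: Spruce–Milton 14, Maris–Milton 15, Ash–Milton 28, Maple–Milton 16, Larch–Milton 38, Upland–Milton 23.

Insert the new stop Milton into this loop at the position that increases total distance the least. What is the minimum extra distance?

Insertion cost between consecutive stops i–j is d(i,Milton) + d(Milton,j) − d(i,j):
  between Spruce and Maris: 14 + 15 − 22 = 7
  between Maris and Ash: 15 + 28 − 26 = 17
  between Ash and Maple: 28 + 16 − 13 = 31
  between Maple and Larch: 16 + 38 − 26 = 28
  between Larch and Upland: 38 + 23 − 25 = 36
  between Upland and Spruce: 23 + 14 − 16 = 21
Cheapest insertion is between Spruce and Maris, adding 7.
New total = 128 + 7 = 135.

Minimum extra distance: 7, inserting Milton between Spruce and Maris.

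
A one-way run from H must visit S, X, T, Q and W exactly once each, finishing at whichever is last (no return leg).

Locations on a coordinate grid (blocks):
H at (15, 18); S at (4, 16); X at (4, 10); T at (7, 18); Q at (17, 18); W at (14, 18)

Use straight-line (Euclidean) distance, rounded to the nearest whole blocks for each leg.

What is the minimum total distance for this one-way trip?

There are 5! = 120 possible orderings.
H→S→X→T→Q→W: 11+6+9+10+3 = 39
H→S→X→T→W→Q: 11+6+9+7+3 = 36
H→S→X→Q→T→W: 11+6+15+10+7 = 49
H→S→X→Q→W→T: 11+6+15+3+7 = 42
H→S→X→W→T→Q: 11+6+13+7+10 = 47
H→S→X→W→Q→T: 11+6+13+3+10 = 43
H→S→T→X→Q→W: 11+4+9+15+3 = 42
H→S→T→X→W→Q: 11+4+9+13+3 = 40
H→S→T→Q→X→W: 11+4+10+15+13 = 53
H→S→T→Q→W→X: 11+4+10+3+13 = 41
H→S→T→W→X→Q: 11+4+7+13+15 = 50
H→S→T→W→Q→X: 11+4+7+3+15 = 40
H→S→Q→X→T→W: 11+13+15+9+7 = 55
H→S→Q→X→W→T: 11+13+15+13+7 = 59
… (106 more)
H→Q→W→T→S→X: 2+3+7+4+6 = 22  ← best
The minimum is 22.
One shortest path: H → Q → W → T → S → X.

22 blocks — the minimum one-way total.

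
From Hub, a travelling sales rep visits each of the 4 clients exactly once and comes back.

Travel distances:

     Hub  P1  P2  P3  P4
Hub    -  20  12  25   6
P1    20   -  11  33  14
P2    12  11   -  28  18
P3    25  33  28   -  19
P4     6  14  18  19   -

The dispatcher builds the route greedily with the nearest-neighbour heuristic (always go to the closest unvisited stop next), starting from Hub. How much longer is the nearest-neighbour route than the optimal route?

3 longer than the optimal tour.

Hub: P4=6, P2=12, P1=20, P3=25 ⇒ P4
P4: P1=14, P2=18, P3=19 ⇒ P1
P1: P2=11, P3=33 ⇒ P2
P2: P3=28 ⇒ P3
NN route Hub → P4 → P1 → P2 → P3 → Hub costs 84.
Optimal: Hub → P2 → P1 → P3 → P4 → Hub costs 81 (by enumerating all 12 distinct tours).
Excess = 84 − 81 = 3.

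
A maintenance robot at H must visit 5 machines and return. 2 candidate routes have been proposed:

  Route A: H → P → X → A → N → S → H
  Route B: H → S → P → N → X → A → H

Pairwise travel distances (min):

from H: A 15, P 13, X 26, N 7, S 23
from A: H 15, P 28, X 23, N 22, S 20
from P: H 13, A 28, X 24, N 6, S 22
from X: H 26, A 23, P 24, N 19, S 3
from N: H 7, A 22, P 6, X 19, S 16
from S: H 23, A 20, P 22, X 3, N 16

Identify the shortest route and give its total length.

Route A: 13 + 24 + 23 + 22 + 16 + 23 = 121
Route B: 23 + 22 + 6 + 19 + 23 + 15 = 108

Shortest is Route B, total 108 min.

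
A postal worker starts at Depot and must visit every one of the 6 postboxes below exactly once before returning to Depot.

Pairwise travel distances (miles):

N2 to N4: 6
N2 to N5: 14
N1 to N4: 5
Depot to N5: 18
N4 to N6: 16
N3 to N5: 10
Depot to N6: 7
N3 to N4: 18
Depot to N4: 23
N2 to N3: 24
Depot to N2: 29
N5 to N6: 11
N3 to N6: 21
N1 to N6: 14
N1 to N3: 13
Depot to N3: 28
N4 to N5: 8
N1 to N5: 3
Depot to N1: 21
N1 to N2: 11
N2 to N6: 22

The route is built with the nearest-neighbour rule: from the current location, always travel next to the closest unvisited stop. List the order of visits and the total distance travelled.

Depot → [N6:7 / N5:18 / N1:21 / N4:23 / N3:28 / N2:29] → N6 (7)
N6 → [N5:11 / N1:14 / N4:16 / N3:21 / N2:22] → N5 (11)
N5 → [N1:3 / N4:8 / N3:10 / N2:14] → N1 (3)
N1 → [N4:5 / N2:11 / N3:13] → N4 (5)
N4 → [N2:6 / N3:18] → N2 (6)
N2 → [N3:24] → N3 (24)
Return N3→Depot: 28.
Total = 7 + 11 + 3 + 5 + 6 + 24 + 28 = 84.

Total distance 84 miles via the nearest-neighbour route Depot → N6 → N5 → N1 → N4 → N2 → N3 → Depot.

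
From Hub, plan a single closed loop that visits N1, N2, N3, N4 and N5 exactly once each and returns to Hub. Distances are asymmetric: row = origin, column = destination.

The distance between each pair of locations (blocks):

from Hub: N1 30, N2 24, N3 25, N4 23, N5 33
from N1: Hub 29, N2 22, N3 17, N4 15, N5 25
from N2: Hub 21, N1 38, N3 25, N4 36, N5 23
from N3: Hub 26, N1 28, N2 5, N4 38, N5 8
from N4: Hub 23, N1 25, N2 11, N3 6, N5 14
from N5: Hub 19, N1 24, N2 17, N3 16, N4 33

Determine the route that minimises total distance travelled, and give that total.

97 blocks — the shortest possible round trip.

Hub-N1-N2-N3-N4-N5-Hub: 30+22+25+38+14+19 = 148
Hub-N1-N2-N3-N5-N4-Hub: 30+22+25+8+33+23 = 141
Hub-N1-N2-N4-N3-N5-Hub: 30+22+36+6+8+19 = 121
Hub-N1-N2-N4-N5-N3-Hub: 30+22+36+14+16+26 = 144
Hub-N1-N2-N5-N3-N4-Hub: 30+22+23+16+38+23 = 152
Hub-N1-N2-N5-N4-N3-Hub: 30+22+23+33+6+26 = 140
Hub-N1-N3-N2-N4-N5-Hub: 30+17+5+36+14+19 = 121
Hub-N1-N3-N2-N5-N4-Hub: 30+17+5+23+33+23 = 131
Hub-N1-N3-N4-N2-N5-Hub: 30+17+38+11+23+19 = 138
Hub-N1-N3-N4-N5-N2-Hub: 30+17+38+14+17+21 = 137
Hub-N1-N3-N5-N2-N4-Hub: 30+17+8+17+36+23 = 131
Hub-N1-N3-N5-N4-N2-Hub: 30+17+8+33+11+21 = 120
Hub-N1-N4-N2-N3-N5-Hub: 30+15+11+25+8+19 = 108
Hub-N1-N4-N2-N5-N3-Hub: 30+15+11+23+16+26 = 121
… (106 more)
Hub-N1-N4-N3-N5-N2-Hub: 30+15+6+8+17+21 = 97  ← best
The minimum is 97.
One optimal route: Hub → N1 → N4 → N3 → N5 → N2 → Hub.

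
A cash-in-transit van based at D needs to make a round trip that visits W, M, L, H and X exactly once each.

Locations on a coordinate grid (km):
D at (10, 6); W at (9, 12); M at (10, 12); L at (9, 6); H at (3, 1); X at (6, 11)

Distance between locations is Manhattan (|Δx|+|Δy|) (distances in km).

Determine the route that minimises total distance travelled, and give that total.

D-W-M-L-H-X-D: 7+1+7+11+13+9 = 48
D-W-M-L-X-H-D: 7+1+7+8+13+12 = 48
D-W-M-H-L-X-D: 7+1+18+11+8+9 = 54
D-W-M-H-X-L-D: 7+1+18+13+8+1 = 48
D-W-M-X-L-H-D: 7+1+5+8+11+12 = 44
D-W-M-X-H-L-D: 7+1+5+13+11+1 = 38
D-W-L-M-H-X-D: 7+6+7+18+13+9 = 60
D-W-L-M-X-H-D: 7+6+7+5+13+12 = 50
D-W-L-H-M-X-D: 7+6+11+18+5+9 = 56
D-W-L-H-X-M-D: 7+6+11+13+5+6 = 48
D-W-L-X-M-H-D: 7+6+8+5+18+12 = 56
D-W-L-X-H-M-D: 7+6+8+13+18+6 = 58
D-W-H-M-L-X-D: 7+17+18+7+8+9 = 66
D-W-H-M-X-L-D: 7+17+18+5+8+1 = 56
… (46 more)
D-M-W-X-H-L-D: 6+1+4+13+11+1 = 36  ← best
The minimum is 36.
One optimal route: D → M → W → X → H → L → D (or its reverse).

Shortest round trip = 36 km.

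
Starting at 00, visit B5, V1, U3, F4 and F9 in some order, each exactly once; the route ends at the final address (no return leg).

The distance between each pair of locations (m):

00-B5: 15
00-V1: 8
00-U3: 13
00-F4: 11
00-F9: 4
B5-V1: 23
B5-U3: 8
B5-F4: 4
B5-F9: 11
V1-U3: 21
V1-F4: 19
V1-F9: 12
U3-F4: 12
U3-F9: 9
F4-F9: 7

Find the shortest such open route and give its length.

Minimum one-way distance = 39 m.

There are 5! = 120 possible orderings.
00 → B5 → V1 → U3 → F4 → F9: 15+23+21+12+7 = 78
00 → B5 → V1 → U3 → F9 → F4: 15+23+21+9+7 = 75
00 → B5 → V1 → F4 → U3 → F9: 15+23+19+12+9 = 78
00 → B5 → V1 → F4 → F9 → U3: 15+23+19+7+9 = 73
00 → B5 → V1 → F9 → U3 → F4: 15+23+12+9+12 = 71
00 → B5 → V1 → F9 → F4 → U3: 15+23+12+7+12 = 69
00 → B5 → U3 → V1 → F4 → F9: 15+8+21+19+7 = 70
00 → B5 → U3 → V1 → F9 → F4: 15+8+21+12+7 = 63
00 → B5 → U3 → F4 → V1 → F9: 15+8+12+19+12 = 66
00 → B5 → U3 → F4 → F9 → V1: 15+8+12+7+12 = 54
00 → B5 → U3 → F9 → V1 → F4: 15+8+9+12+19 = 63
00 → B5 → U3 → F9 → F4 → V1: 15+8+9+7+19 = 58
00 → B5 → F4 → V1 → U3 → F9: 15+4+19+21+9 = 68
00 → B5 → F4 → V1 → F9 → U3: 15+4+19+12+9 = 59
… (106 more)
00 → V1 → F9 → F4 → B5 → U3: 8+12+7+4+8 = 39  ← best
The minimum is 39.
One shortest path: 00 → V1 → F9 → F4 → B5 → U3.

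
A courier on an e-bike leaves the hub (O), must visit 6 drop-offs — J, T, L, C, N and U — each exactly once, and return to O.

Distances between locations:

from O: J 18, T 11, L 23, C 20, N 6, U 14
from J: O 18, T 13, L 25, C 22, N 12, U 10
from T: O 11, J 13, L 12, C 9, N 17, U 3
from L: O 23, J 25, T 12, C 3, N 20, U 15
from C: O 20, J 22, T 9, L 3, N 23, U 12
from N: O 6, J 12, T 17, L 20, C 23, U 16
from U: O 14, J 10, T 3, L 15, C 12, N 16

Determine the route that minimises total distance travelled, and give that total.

With 6 stops there are 6!/2 = 360 distinct round trips (a route and its reverse cost the same).
O→J→T→L→C→N→U→O: 18+13+12+3+23+16+14 = 99
O→J→T→L→C→U→N→O: 18+13+12+3+12+16+6 = 80
O→J→T→L→N→C→U→O: 18+13+12+20+23+12+14 = 112
O→J→T→L→N→U→C→O: 18+13+12+20+16+12+20 = 111
O→J→T→L→U→C→N→O: 18+13+12+15+12+23+6 = 99
O→J→T→L→U→N→C→O: 18+13+12+15+16+23+20 = 117
O→J→T→C→L→N→U→O: 18+13+9+3+20+16+14 = 93
O→J→T→C→L→U→N→O: 18+13+9+3+15+16+6 = 80
… (352 more)
O→T→L→C→U→J→N→O: 11+12+3+12+10+12+6 = 66  ← best
The minimum is 66.
One optimal route: O → T → L → C → U → J → N → O (or its reverse).

Minimum total distance: 66.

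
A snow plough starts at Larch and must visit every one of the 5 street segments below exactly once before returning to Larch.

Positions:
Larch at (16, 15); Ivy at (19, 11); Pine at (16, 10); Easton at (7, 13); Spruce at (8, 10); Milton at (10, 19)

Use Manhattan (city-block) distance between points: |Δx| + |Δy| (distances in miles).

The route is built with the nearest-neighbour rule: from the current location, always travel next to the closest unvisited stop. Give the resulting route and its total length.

From Larch: distances to unvisited — Pine=5, Ivy=7, Milton=10, Easton=11, Spruce=13. Nearest is Pine (5).
From Pine: distances to unvisited — Ivy=4, Spruce=8, Easton=12, Milton=15. Nearest is Ivy (4).
From Ivy: distances to unvisited — Spruce=12, Easton=14, Milton=17. Nearest is Spruce (12).
From Spruce: distances to unvisited — Easton=4, Milton=11. Nearest is Easton (4).
From Easton: distances to unvisited — Milton=9. Nearest is Milton (9).
Return Milton→Larch: 10.
Total = 5 + 4 + 12 + 4 + 9 + 10 = 44.

Total distance 44 miles via the nearest-neighbour route Larch → Pine → Ivy → Spruce → Easton → Milton → Larch.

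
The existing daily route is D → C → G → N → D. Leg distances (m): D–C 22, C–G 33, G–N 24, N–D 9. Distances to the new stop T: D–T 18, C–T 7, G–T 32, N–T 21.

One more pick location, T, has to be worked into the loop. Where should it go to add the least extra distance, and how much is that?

Insertion cost between consecutive stops i–j is d(i,T) + d(T,j) − d(i,j):
  between D and C: 18 + 7 − 22 = 3
  between C and G: 7 + 32 − 33 = 6
  between G and N: 32 + 21 − 24 = 29
  between N and D: 21 + 18 − 9 = 30
Cheapest insertion is between D and C, adding 3.
New total = 88 + 3 = 91.

Adding 3 m by placing T on the D–C leg.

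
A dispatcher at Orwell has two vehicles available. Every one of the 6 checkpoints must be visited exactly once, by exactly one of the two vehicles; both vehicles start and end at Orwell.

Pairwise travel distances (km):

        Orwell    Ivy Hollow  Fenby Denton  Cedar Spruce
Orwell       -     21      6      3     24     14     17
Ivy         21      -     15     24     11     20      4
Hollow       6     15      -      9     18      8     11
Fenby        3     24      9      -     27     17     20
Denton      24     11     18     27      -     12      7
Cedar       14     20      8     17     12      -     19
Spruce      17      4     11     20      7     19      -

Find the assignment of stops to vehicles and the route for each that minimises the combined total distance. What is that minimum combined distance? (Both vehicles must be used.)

There are 2^5 − 1 = 31 ways to divide the 6 stops into two non-empty groups. For each, the best each vehicle can do is its own shortest tour through its group:
  {Ivy} + {Hollow, Fenby, Denton, Cedar, Spruce}: 42 + 56 = 98
  {Hollow} + {Ivy, Fenby, Denton, Cedar, Spruce}: 12 + 64 = 76
  {Ivy, Hollow} + {Fenby, Denton, Cedar, Spruce}: 42 + 56 = 98
  {Fenby} + {Ivy, Hollow, Denton, Cedar, Spruce}: 6 + 58 = 64
  {Ivy, Fenby} + {Hollow, Denton, Cedar, Spruce}: 48 + 50 = 98
  {Hollow, Fenby} + {Ivy, Denton, Cedar, Spruce}: 18 + 58 = 76
  … (31 splits in total)
Best: vehicle 1 Orwell → Fenby → Orwell = 6; vehicle 2 Orwell → Ivy → Spruce → Denton → Cedar → Hollow → Orwell = 58; combined 64.

64 km — the smallest possible combined total.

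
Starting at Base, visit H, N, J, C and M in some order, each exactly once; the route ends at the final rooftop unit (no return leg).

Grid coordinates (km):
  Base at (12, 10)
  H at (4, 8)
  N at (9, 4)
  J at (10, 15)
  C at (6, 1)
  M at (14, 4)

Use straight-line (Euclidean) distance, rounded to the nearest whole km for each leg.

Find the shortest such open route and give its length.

Minimum one-way distance = 30 km.

There are 5! = 120 possible orderings.
Base→H→N→J→C→M: 8+6+11+15+9 = 49
Base→H→N→J→M→C: 8+6+11+12+9 = 46
Base→H→N→C→J→M: 8+6+4+15+12 = 45
Base→H→N→C→M→J: 8+6+4+9+12 = 39
Base→H→N→M→J→C: 8+6+5+12+15 = 46
Base→H→N→M→C→J: 8+6+5+9+15 = 43
Base→H→J→N→C→M: 8+9+11+4+9 = 41
Base→H→J→N→M→C: 8+9+11+5+9 = 42
Base→H→J→C→N→M: 8+9+15+4+5 = 41
Base→H→J→C→M→N: 8+9+15+9+5 = 46
Base→H→J→M→N→C: 8+9+12+5+4 = 38
Base→H→J→M→C→N: 8+9+12+9+4 = 42
Base→H→C→N→J→M: 8+7+4+11+12 = 42
Base→H→C→N→M→J: 8+7+4+5+12 = 36
… (106 more)
Base→J→H→C→N→M: 5+9+7+4+5 = 30  ← best
The minimum is 30.
One shortest path: Base → J → H → C → N → M.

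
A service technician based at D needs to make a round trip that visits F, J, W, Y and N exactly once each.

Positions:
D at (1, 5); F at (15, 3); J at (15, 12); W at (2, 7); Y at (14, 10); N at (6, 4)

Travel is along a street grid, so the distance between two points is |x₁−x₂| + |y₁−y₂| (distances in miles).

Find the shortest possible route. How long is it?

D - F - J - W - Y - N - D: 16+9+18+15+14+6 = 78
D - F - J - W - N - Y - D: 16+9+18+7+14+18 = 82
D - F - J - Y - W - N - D: 16+9+3+15+7+6 = 56
D - F - J - Y - N - W - D: 16+9+3+14+7+3 = 52
D - F - J - N - W - Y - D: 16+9+17+7+15+18 = 82
D - F - J - N - Y - W - D: 16+9+17+14+15+3 = 74
D - F - W - J - Y - N - D: 16+17+18+3+14+6 = 74
D - F - W - J - N - Y - D: 16+17+18+17+14+18 = 100
D - F - W - Y - J - N - D: 16+17+15+3+17+6 = 74
D - F - W - Y - N - J - D: 16+17+15+14+17+21 = 100
D - F - W - N - J - Y - D: 16+17+7+17+3+18 = 78
D - F - W - N - Y - J - D: 16+17+7+14+3+21 = 78
D - F - Y - J - W - N - D: 16+8+3+18+7+6 = 58
D - F - Y - J - N - W - D: 16+8+3+17+7+3 = 54
… (46 more)
D - W - Y - J - F - N - D: 3+15+3+9+10+6 = 46  ← best
The minimum is 46.
One optimal route: D → W → Y → J → F → N → D (or its reverse).

46 miles — the shortest possible round trip.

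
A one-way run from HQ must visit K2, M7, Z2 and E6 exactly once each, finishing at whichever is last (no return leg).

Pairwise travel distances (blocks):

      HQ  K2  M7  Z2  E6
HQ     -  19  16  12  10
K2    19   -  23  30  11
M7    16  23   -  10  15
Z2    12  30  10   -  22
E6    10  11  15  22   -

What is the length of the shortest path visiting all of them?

There are 4! = 24 possible orderings.
HQ→K2→M7→Z2→E6: 19+23+10+22 = 74
HQ→K2→M7→E6→Z2: 19+23+15+22 = 79
HQ→K2→Z2→M7→E6: 19+30+10+15 = 74
HQ→K2→Z2→E6→M7: 19+30+22+15 = 86
HQ→K2→E6→M7→Z2: 19+11+15+10 = 55
HQ→K2→E6→Z2→M7: 19+11+22+10 = 62
HQ→M7→K2→Z2→E6: 16+23+30+22 = 91
HQ→M7→K2→E6→Z2: 16+23+11+22 = 72
HQ→M7→Z2→K2→E6: 16+10+30+11 = 67
HQ→M7→Z2→E6→K2: 16+10+22+11 = 59
HQ→M7→E6→K2→Z2: 16+15+11+30 = 72
HQ→M7→E6→Z2→K2: 16+15+22+30 = 83
HQ→Z2→K2→M7→E6: 12+30+23+15 = 80
HQ→Z2→K2→E6→M7: 12+30+11+15 = 68
… (10 more)
HQ→Z2→M7→E6→K2: 12+10+15+11 = 48  ← best
The minimum is 48.
One shortest path: HQ → Z2 → M7 → E6 → K2.

48 blocks — the minimum one-way total.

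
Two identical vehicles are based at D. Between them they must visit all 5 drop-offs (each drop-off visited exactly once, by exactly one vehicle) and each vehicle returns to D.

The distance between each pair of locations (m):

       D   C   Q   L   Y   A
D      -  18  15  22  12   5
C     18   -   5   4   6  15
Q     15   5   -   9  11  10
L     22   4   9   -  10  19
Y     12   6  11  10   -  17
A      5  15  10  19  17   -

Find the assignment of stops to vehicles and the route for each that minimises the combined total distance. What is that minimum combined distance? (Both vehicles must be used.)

56 m — the smallest possible combined total.

Try each way of splitting the stops between the two vehicles (each non-empty) and, for each split, find the best tour for each vehicle:
  {C} + {Q, L, Y, A}: 36 + 46 = 82
  {Q} + {C, L, Y, A}: 30 + 46 = 76
  {C, Q} + {L, Y, A}: 38 + 46 = 84
  {L} + {C, Q, Y, A}: 44 + 38 = 82
  {C, L} + {Q, Y, A}: 44 + 38 = 82
  {Q, L} + {C, Y, A}: 46 + 38 = 84
  … (15 splits in total)
  {C, Q, L, Y} + {A}: 46 + 10 = 56  ← best
Best: vehicle 1 D → Q → C → L → Y → D = 46; vehicle 2 D → A → D = 10; combined 56.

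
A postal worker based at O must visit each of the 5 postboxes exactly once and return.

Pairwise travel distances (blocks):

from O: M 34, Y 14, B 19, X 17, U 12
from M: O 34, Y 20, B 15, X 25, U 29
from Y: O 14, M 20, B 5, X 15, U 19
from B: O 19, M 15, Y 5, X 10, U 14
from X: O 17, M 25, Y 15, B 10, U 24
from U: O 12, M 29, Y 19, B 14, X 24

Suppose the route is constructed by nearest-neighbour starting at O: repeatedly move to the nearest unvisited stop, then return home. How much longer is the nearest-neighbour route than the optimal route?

12 blocks longer than the optimal tour.

From O: U=12, Y=14, X=17, B=19, M=34 → choose U (12).
From U: B=14, Y=19, X=24, M=29 → choose B (14).
From B: Y=5, X=10, M=15 → choose Y (5).
From Y: X=15, M=20 → choose X (15).
From X: M=25 → choose M (25).
NN route O → U → B → Y → X → M → O costs 105.
Optimal: O → X → M → Y → B → U → O costs 93 (by enumerating all 60 distinct tours).
Excess = 105 − 93 = 12.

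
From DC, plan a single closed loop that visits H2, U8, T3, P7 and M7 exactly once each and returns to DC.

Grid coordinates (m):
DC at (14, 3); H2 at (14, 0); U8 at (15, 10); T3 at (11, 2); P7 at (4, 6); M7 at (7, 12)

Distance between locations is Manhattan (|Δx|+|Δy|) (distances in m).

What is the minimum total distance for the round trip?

46 m — the shortest possible round trip.

With 5 stops there are 5!/2 = 60 distinct round trips (a route and its reverse cost the same).
DC→H2→U8→T3→P7→M7→DC: 3+11+12+11+9+16 = 62
DC→H2→U8→T3→M7→P7→DC: 3+11+12+14+9+13 = 62
DC→H2→U8→P7→T3→M7→DC: 3+11+15+11+14+16 = 70
DC→H2→U8→P7→M7→T3→DC: 3+11+15+9+14+4 = 56
DC→H2→U8→M7→T3→P7→DC: 3+11+10+14+11+13 = 62
DC→H2→U8→M7→P7→T3→DC: 3+11+10+9+11+4 = 48
DC→H2→T3→U8→P7→M7→DC: 3+5+12+15+9+16 = 60
DC→H2→T3→U8→M7→P7→DC: 3+5+12+10+9+13 = 52
DC→H2→T3→P7→U8→M7→DC: 3+5+11+15+10+16 = 60
DC→H2→T3→P7→M7→U8→DC: 3+5+11+9+10+8 = 46
DC→H2→T3→M7→U8→P7→DC: 3+5+14+10+15+13 = 60
DC→H2→T3→M7→P7→U8→DC: 3+5+14+9+15+8 = 54
DC→H2→P7→U8→T3→M7→DC: 3+16+15+12+14+16 = 76
DC→H2→P7→U8→M7→T3→DC: 3+16+15+10+14+4 = 62
… (46 more)
The minimum is 46.
One optimal route: DC → H2 → T3 → P7 → M7 → U8 → DC (or its reverse).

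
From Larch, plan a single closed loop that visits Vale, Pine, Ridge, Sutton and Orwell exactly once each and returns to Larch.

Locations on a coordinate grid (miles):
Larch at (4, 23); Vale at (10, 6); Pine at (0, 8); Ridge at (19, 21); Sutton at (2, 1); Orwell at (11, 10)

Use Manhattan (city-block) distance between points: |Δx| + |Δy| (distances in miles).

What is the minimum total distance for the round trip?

Minimum total distance: 82 miles.

There are 60 distinct closed tours to check (reversals are equivalent).
Larch-Vale-Pine-Ridge-Sutton-Orwell-Larch: 23+12+32+37+18+20 = 142
Larch-Vale-Pine-Ridge-Orwell-Sutton-Larch: 23+12+32+19+18+24 = 128
Larch-Vale-Pine-Sutton-Ridge-Orwell-Larch: 23+12+9+37+19+20 = 120
Larch-Vale-Pine-Sutton-Orwell-Ridge-Larch: 23+12+9+18+19+17 = 98
Larch-Vale-Pine-Orwell-Ridge-Sutton-Larch: 23+12+13+19+37+24 = 128
Larch-Vale-Pine-Orwell-Sutton-Ridge-Larch: 23+12+13+18+37+17 = 120
Larch-Vale-Ridge-Pine-Sutton-Orwell-Larch: 23+24+32+9+18+20 = 126
Larch-Vale-Ridge-Pine-Orwell-Sutton-Larch: 23+24+32+13+18+24 = 134
Larch-Vale-Ridge-Sutton-Pine-Orwell-Larch: 23+24+37+9+13+20 = 126
Larch-Vale-Ridge-Sutton-Orwell-Pine-Larch: 23+24+37+18+13+19 = 134
Larch-Vale-Ridge-Orwell-Pine-Sutton-Larch: 23+24+19+13+9+24 = 112
Larch-Vale-Ridge-Orwell-Sutton-Pine-Larch: 23+24+19+18+9+19 = 112
Larch-Vale-Sutton-Pine-Ridge-Orwell-Larch: 23+13+9+32+19+20 = 116
Larch-Vale-Sutton-Pine-Orwell-Ridge-Larch: 23+13+9+13+19+17 = 94
… (46 more)
Larch-Pine-Sutton-Vale-Orwell-Ridge-Larch: 19+9+13+5+19+17 = 82  ← best
The minimum is 82.
One optimal route: Larch → Pine → Sutton → Vale → Orwell → Ridge → Larch (or its reverse).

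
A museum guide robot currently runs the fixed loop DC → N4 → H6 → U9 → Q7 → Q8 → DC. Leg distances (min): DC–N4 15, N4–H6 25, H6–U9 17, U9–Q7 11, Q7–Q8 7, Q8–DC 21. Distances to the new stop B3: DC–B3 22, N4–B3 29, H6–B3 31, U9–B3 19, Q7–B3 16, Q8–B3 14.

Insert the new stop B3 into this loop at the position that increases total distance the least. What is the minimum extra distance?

Insertion cost between consecutive stops i–j is d(i,B3) + d(B3,j) − d(i,j):
  between DC and N4: 22 + 29 − 15 = 36
  between N4 and H6: 29 + 31 − 25 = 35
  between H6 and U9: 31 + 19 − 17 = 33
  between U9 and Q7: 19 + 16 − 11 = 24
  between Q7 and Q8: 16 + 14 − 7 = 23
  between Q8 and DC: 14 + 22 − 21 = 15
Cheapest insertion is between Q8 and DC, adding 15.
New total = 96 + 15 = 111.

Adding 15 min by placing B3 on the Q8–DC leg.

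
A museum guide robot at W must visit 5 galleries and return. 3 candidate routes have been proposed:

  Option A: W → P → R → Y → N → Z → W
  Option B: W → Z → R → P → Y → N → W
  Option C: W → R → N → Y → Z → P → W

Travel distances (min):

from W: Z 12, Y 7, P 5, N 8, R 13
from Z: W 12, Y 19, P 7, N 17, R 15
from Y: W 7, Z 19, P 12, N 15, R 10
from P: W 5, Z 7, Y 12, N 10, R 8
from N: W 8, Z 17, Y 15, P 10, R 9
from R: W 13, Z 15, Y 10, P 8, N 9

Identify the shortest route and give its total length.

67 min — Option A is the shortest.

Option A: 5 + 8 + 10 + 15 + 17 + 12 = 67
Option B: 12 + 15 + 8 + 12 + 15 + 8 = 70
Option C: 13 + 9 + 15 + 19 + 7 + 5 = 68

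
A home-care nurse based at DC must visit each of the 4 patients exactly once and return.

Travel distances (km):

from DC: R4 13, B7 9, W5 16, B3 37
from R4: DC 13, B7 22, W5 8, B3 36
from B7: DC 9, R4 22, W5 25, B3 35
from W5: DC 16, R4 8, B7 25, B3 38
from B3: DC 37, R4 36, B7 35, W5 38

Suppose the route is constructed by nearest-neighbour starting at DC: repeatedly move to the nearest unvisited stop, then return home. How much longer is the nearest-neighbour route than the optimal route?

DC: B7=9, R4=13, W5=16, B3=37 ⇒ B7
B7: R4=22, W5=25, B3=35 ⇒ R4
R4: W5=8, B3=36 ⇒ W5
W5: B3=38 ⇒ B3
NN route DC → B7 → R4 → W5 → B3 → DC costs 114.
Optimal: DC → R4 → W5 → B3 → B7 → DC costs 103 (by enumerating all 12 distinct tours).
Excess = 114 − 103 = 11.

11 km longer than the optimal tour.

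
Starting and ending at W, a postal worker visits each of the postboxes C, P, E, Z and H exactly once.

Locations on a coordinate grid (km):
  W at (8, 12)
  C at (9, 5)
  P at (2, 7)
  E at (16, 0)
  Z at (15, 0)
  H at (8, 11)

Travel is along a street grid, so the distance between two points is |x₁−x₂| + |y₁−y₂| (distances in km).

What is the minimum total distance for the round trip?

W-C-P-E-Z-H-W: 8+9+21+1+18+1 = 58
W-C-P-E-H-Z-W: 8+9+21+19+18+19 = 94
W-C-P-Z-E-H-W: 8+9+20+1+19+1 = 58
W-C-P-Z-H-E-W: 8+9+20+18+19+20 = 94
W-C-P-H-E-Z-W: 8+9+10+19+1+19 = 66
W-C-P-H-Z-E-W: 8+9+10+18+1+20 = 66
W-C-E-P-Z-H-W: 8+12+21+20+18+1 = 80
W-C-E-P-H-Z-W: 8+12+21+10+18+19 = 88
W-C-E-Z-P-H-W: 8+12+1+20+10+1 = 52
W-C-E-Z-H-P-W: 8+12+1+18+10+11 = 60
W-C-E-H-P-Z-W: 8+12+19+10+20+19 = 88
W-C-E-H-Z-P-W: 8+12+19+18+20+11 = 88
W-C-Z-P-E-H-W: 8+11+20+21+19+1 = 80
W-C-Z-P-H-E-W: 8+11+20+10+19+20 = 88
… (46 more)
The minimum is 52.
One optimal route: W → C → E → Z → P → H → W (or its reverse).

Shortest round trip = 52 km.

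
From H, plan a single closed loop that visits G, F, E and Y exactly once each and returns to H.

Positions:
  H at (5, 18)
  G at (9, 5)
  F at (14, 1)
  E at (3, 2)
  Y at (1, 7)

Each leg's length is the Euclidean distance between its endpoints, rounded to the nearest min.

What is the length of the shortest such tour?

48 min — the shortest possible round trip.

H-G-F-E-Y-H: 14+6+11+5+12 = 48
H-G-F-Y-E-H: 14+6+14+5+16 = 55
H-G-E-F-Y-H: 14+7+11+14+12 = 58
H-G-E-Y-F-H: 14+7+5+14+19 = 59
H-G-Y-F-E-H: 14+8+14+11+16 = 63
H-G-Y-E-F-H: 14+8+5+11+19 = 57
H-F-G-E-Y-H: 19+6+7+5+12 = 49
H-F-G-Y-E-H: 19+6+8+5+16 = 54
H-F-E-G-Y-H: 19+11+7+8+12 = 57
H-F-Y-G-E-H: 19+14+8+7+16 = 64
H-E-G-F-Y-H: 16+7+6+14+12 = 55
H-E-F-G-Y-H: 16+11+6+8+12 = 53
The minimum is 48.
One optimal route: H → G → F → E → Y → H (or its reverse).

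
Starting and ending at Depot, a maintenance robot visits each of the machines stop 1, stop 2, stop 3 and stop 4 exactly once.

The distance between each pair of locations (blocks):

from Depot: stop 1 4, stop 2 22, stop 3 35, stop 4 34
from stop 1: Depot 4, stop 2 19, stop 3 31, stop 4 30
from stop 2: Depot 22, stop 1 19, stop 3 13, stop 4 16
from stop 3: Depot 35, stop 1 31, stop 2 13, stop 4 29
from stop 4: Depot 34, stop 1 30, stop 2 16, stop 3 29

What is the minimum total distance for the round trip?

Shortest round trip = 98 blocks.

There are 12 distinct closed tours to check (reversals are equivalent).
Depot → stop 1 → stop 2 → stop 3 → stop 4 → Depot: 4+19+13+29+34 = 99
Depot → stop 1 → stop 2 → stop 4 → stop 3 → Depot: 4+19+16+29+35 = 103
Depot → stop 1 → stop 3 → stop 2 → stop 4 → Depot: 4+31+13+16+34 = 98
Depot → stop 1 → stop 3 → stop 4 → stop 2 → Depot: 4+31+29+16+22 = 102
Depot → stop 1 → stop 4 → stop 2 → stop 3 → Depot: 4+30+16+13+35 = 98
Depot → stop 1 → stop 4 → stop 3 → stop 2 → Depot: 4+30+29+13+22 = 98
Depot → stop 2 → stop 1 → stop 3 → stop 4 → Depot: 22+19+31+29+34 = 135
Depot → stop 2 → stop 1 → stop 4 → stop 3 → Depot: 22+19+30+29+35 = 135
Depot → stop 2 → stop 3 → stop 1 → stop 4 → Depot: 22+13+31+30+34 = 130
Depot → stop 2 → stop 4 → stop 1 → stop 3 → Depot: 22+16+30+31+35 = 134
Depot → stop 3 → stop 1 → stop 2 → stop 4 → Depot: 35+31+19+16+34 = 135
Depot → stop 3 → stop 2 → stop 1 → stop 4 → Depot: 35+13+19+30+34 = 131
The minimum is 98.
One optimal route: Depot → stop 1 → stop 3 → stop 2 → stop 4 → Depot (or its reverse).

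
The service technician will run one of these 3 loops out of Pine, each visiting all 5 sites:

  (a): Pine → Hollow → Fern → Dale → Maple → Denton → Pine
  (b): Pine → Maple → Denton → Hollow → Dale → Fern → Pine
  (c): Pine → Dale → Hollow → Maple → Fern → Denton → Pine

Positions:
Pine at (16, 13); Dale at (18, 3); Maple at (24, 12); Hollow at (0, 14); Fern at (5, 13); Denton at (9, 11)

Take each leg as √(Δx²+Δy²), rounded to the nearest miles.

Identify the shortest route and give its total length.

Shortest is (a), total 70 miles.

(a): 16 + 5 + 16 + 11 + 15 + 7 = 70
(b): 8 + 15 + 9 + 21 + 16 + 11 = 80
(c): 10 + 21 + 24 + 19 + 4 + 7 = 85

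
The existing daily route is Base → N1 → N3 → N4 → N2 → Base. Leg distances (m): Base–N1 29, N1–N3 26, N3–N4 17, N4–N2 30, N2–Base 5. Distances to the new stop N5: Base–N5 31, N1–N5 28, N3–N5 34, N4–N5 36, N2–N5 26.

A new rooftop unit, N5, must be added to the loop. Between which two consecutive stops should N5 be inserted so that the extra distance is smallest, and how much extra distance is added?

Insertion cost between consecutive stops i–j is d(i,N5) + d(N5,j) − d(i,j):
  between Base and N1: 31 + 28 − 29 = 30
  between N1 and N3: 28 + 34 − 26 = 36
  between N3 and N4: 34 + 36 − 17 = 53
  between N4 and N2: 36 + 26 − 30 = 32
  between N2 and Base: 26 + 31 − 5 = 52
Cheapest insertion is between Base and N1, adding 30.
New total = 107 + 30 = 137.

Adding 30 m by placing N5 on the Base–N1 leg.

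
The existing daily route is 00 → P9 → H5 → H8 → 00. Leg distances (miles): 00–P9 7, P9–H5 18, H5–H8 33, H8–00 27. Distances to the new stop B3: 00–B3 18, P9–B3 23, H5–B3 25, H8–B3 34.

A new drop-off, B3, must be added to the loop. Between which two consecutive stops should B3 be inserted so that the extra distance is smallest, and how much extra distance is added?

Insertion cost between consecutive stops i–j is d(i,B3) + d(B3,j) − d(i,j):
  between 00 and P9: 18 + 23 − 7 = 34
  between P9 and H5: 23 + 25 − 18 = 30
  between H5 and H8: 25 + 34 − 33 = 26
  between H8 and 00: 34 + 18 − 27 = 25
Cheapest insertion is between H8 and 00, adding 25.
New total = 85 + 25 = 110.

+25 miles — insert B3 between H8 and 00.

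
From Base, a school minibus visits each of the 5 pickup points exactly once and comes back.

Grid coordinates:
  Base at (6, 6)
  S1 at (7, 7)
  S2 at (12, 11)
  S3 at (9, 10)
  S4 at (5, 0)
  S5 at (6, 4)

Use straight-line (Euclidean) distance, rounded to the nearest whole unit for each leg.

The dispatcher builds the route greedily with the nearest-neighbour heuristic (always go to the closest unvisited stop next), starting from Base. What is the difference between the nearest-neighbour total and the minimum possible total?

3 longer than the optimal tour.

Base: S1=1, S5=2, S3=5, S4=6, S2=8 ⇒ S1
S1: S5=3, S3=4, S2=6, S4=7 ⇒ S5
S5: S4=4, S3=7, S2=9 ⇒ S4
S4: S3=11, S2=13 ⇒ S3
S3: S2=3 ⇒ S2
NN route Base → S1 → S5 → S4 → S3 → S2 → Base costs 30.
Optimal: Base → S1 → S2 → S3 → S4 → S5 → Base costs 27 (by enumerating all 60 distinct tours).
Excess = 30 − 27 = 3.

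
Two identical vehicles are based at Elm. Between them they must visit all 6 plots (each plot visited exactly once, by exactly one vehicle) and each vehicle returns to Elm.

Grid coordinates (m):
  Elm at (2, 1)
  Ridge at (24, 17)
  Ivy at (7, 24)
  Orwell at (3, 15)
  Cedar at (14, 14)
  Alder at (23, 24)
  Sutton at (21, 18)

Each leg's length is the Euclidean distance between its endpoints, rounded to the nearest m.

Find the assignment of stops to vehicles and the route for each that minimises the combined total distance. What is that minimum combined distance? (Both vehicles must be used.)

Try each way of splitting the stops between the two vehicles (each non-empty) and, for each split, find the best tour for each vehicle:
  {Ridge} + {Ivy, Orwell, Cedar, Alder, Sutton}: 54 + 72 = 126
  {Ivy} + {Ridge, Orwell, Cedar, Alder, Sutton}: 48 + 72 = 120
  {Ridge, Ivy} + {Orwell, Cedar, Alder, Sutton}: 69 + 68 = 137
  {Orwell} + {Ridge, Ivy, Cedar, Alder, Sutton}: 28 + 76 = 104
  {Ridge, Orwell} + {Ivy, Cedar, Alder, Sutton}: 62 + 72 = 134
  {Ivy, Orwell} + {Ridge, Cedar, Alder, Sutton}: 48 + 66 = 114
  … (31 splits in total)
Best: vehicle 1 Elm → Orwell → Elm = 28; vehicle 2 Elm → Ivy → Alder → Ridge → Sutton → Cedar → Elm = 76; combined 104.

104 m — the smallest possible combined total.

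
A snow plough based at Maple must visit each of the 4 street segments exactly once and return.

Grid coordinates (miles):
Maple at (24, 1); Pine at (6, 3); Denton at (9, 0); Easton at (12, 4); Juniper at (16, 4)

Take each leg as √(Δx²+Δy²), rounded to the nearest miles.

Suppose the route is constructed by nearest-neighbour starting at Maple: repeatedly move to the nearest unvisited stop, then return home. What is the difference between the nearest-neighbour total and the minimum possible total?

The nearest-neighbour route is 2 miles longer than optimal.

Maple: Juniper=9, Easton=12, Denton=15, Pine=18 ⇒ Juniper
Juniper: Easton=4, Denton=8, Pine=10 ⇒ Easton
Easton: Denton=5, Pine=6 ⇒ Denton
Denton: Pine=4 ⇒ Pine
NN route Maple → Juniper → Easton → Denton → Pine → Maple costs 40.
Optimal: Maple → Denton → Pine → Easton → Juniper → Maple costs 38 (by enumerating all 12 distinct tours).
Excess = 40 − 38 = 2.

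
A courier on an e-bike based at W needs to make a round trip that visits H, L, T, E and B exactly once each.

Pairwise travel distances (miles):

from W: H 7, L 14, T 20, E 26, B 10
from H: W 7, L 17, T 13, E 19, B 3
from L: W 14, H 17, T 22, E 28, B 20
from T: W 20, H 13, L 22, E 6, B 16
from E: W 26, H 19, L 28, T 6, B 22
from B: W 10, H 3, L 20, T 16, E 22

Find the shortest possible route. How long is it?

74 miles — the shortest possible round trip.

With 5 stops there are 5!/2 = 60 distinct round trips (a route and its reverse cost the same).
W→H→L→T→E→B→W: 7+17+22+6+22+10 = 84
W→H→L→T→B→E→W: 7+17+22+16+22+26 = 110
W→H→L→E→T→B→W: 7+17+28+6+16+10 = 84
W→H→L→E→B→T→W: 7+17+28+22+16+20 = 110
W→H→L→B→T→E→W: 7+17+20+16+6+26 = 92
W→H→L→B→E→T→W: 7+17+20+22+6+20 = 92
W→H→T→L→E→B→W: 7+13+22+28+22+10 = 102
W→H→T→L→B→E→W: 7+13+22+20+22+26 = 110
W→H→T→E→L→B→W: 7+13+6+28+20+10 = 84
W→H→T→E→B→L→W: 7+13+6+22+20+14 = 82
W→H→T→B→L→E→W: 7+13+16+20+28+26 = 110
W→H→T→B→E→L→W: 7+13+16+22+28+14 = 100
W→H→E→L→T→B→W: 7+19+28+22+16+10 = 102
W→H→E→L→B→T→W: 7+19+28+20+16+20 = 110
… (46 more)
W→H→B→T→E→L→W: 7+3+16+6+28+14 = 74  ← best
The minimum is 74.
One optimal route: W → H → B → T → E → L → W (or its reverse).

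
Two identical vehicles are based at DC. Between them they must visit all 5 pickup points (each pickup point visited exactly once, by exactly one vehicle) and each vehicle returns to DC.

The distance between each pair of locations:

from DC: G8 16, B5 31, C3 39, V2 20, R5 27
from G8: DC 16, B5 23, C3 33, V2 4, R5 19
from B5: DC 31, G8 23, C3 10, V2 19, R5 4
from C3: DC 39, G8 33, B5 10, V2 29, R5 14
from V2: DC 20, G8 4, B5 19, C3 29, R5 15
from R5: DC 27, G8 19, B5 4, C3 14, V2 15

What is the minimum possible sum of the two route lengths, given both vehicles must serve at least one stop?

Minimum combined distance: 120.

There are 2^4 − 1 = 15 ways to divide the 5 stops into two non-empty groups. For each, the best each vehicle can do is its own shortest tour through its group:
  {G8} + {B5, C3, V2, R5}: 32 + 88 = 120
  {B5} + {G8, C3, V2, R5}: 62 + 88 = 150
  {G8, B5} + {C3, V2, R5}: 70 + 88 = 158
  {C3} + {G8, B5, V2, R5}: 78 + 70 = 148
  {G8, C3} + {B5, V2, R5}: 88 + 70 = 158
  {B5, C3} + {G8, V2, R5}: 80 + 62 = 142
  … (15 splits in total)
Best: vehicle 1 DC → G8 → DC = 32; vehicle 2 DC → C3 → B5 → R5 → V2 → DC = 88; combined 120.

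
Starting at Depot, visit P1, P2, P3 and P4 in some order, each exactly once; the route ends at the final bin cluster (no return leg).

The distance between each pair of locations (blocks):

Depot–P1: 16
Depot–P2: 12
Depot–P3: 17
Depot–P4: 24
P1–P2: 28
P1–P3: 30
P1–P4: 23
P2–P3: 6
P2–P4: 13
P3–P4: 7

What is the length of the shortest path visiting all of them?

Minimum one-way distance = 48 blocks.

There are 4! = 24 possible orderings.
Depot - P1 - P2 - P3 - P4: 16+28+6+7 = 57
Depot - P1 - P2 - P4 - P3: 16+28+13+7 = 64
Depot - P1 - P3 - P2 - P4: 16+30+6+13 = 65
Depot - P1 - P3 - P4 - P2: 16+30+7+13 = 66
Depot - P1 - P4 - P2 - P3: 16+23+13+6 = 58
Depot - P1 - P4 - P3 - P2: 16+23+7+6 = 52
Depot - P2 - P1 - P3 - P4: 12+28+30+7 = 77
Depot - P2 - P1 - P4 - P3: 12+28+23+7 = 70
Depot - P2 - P3 - P1 - P4: 12+6+30+23 = 71
Depot - P2 - P3 - P4 - P1: 12+6+7+23 = 48
Depot - P2 - P4 - P1 - P3: 12+13+23+30 = 78
Depot - P2 - P4 - P3 - P1: 12+13+7+30 = 62
Depot - P3 - P1 - P2 - P4: 17+30+28+13 = 88
Depot - P3 - P1 - P4 - P2: 17+30+23+13 = 83
… (10 more)
The minimum is 48.
One shortest path: Depot → P2 → P3 → P4 → P1.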